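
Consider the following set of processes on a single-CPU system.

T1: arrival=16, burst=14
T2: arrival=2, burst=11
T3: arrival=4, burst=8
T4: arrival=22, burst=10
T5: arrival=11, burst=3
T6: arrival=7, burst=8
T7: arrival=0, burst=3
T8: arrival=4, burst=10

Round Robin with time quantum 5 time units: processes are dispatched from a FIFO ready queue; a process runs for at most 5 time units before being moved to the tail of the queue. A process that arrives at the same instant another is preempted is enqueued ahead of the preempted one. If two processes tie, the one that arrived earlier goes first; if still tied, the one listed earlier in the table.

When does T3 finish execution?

34

Timeline: | T7 0-3 | T2 3-8 | T3 8-13 | T8 13-18 | T6 18-23 | T2 23-28 | T5 28-31 | T3 31-34 | T1 34-39 | T8 39-44 | T4 44-49 | T6 49-52 | T2 52-53 | T1 53-58 | T4 58-63 | T1 63-67 |
Completion: T1=67  T2=53  T3=34  T4=63  T5=31  T6=52  T7=3  T8=44
Turnaround (C−A): T1=51  T2=51  T3=30  T4=41  T5=20  T6=45  T7=3  T8=40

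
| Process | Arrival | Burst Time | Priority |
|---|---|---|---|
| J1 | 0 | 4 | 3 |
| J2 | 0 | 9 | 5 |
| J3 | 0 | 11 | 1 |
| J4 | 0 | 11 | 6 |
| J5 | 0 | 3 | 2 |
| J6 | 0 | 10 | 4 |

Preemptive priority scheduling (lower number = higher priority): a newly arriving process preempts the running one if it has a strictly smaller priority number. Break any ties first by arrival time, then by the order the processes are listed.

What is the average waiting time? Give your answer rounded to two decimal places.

Gantt: | J3 0-11 | J5 11-14 | J1 14-18 | J6 18-28 | J2 28-37 | J4 37-48 |
Completion: J1=18  J2=37  J3=11  J4=48  J5=14  J6=28
Turnaround (C−A): J1=18  J2=37  J3=11  J4=48  J5=14  J6=28
Waiting times: J1=14, J2=28, J3=0, J4=37, J5=11, J6=18
Average waiting = (14+28+0+37+11+18) / 6 = 108/6 = 18.00

18.00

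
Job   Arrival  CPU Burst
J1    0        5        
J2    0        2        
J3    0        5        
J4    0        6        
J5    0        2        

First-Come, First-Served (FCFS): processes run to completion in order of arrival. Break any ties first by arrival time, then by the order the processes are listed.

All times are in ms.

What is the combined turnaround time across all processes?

Gantt: | J1 0-5 | J2 5-7 | J3 7-12 | J4 12-18 | J5 18-20 |
Completion: J1=5  J2=7  J3=12  J4=18  J5=20
Turnaround (C−A): J1=5  J2=7  J3=12  J4=18  J5=20
Turnaround = completion − arrival: J1=5, J2=7, J3=12, J4=18, J5=20
Total turnaround = 5 + 7 + 12 + 18 + 20 = 62

62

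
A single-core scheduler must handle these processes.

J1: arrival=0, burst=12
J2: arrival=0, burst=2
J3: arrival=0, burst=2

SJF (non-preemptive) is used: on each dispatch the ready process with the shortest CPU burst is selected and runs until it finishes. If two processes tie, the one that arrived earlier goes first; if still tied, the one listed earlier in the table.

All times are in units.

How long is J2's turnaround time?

Gantt: | J2 0-2 | J3 2-4 | J1 4-16 |
Completion: J1=16  J2=2  J3=4
Turnaround (C−A): J1=16  J2=2  J3=4
Turnaround(J2) = completion − arrival = 2 − 0 = 2

2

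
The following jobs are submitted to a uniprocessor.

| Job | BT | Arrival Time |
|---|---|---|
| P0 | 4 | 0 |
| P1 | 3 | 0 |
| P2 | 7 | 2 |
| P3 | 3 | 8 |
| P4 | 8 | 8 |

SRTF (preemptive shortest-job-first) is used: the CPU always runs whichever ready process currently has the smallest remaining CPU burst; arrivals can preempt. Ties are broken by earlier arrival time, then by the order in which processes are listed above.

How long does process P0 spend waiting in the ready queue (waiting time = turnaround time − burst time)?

Gantt: | P1 0-3 | P0 3-7 | P2 7-8 | P3 8-11 | P2 11-17 | P4 17-25 |
Completion: P0=7  P1=3  P2=17  P3=11  P4=25
Waiting(P0) = turnaround − burst = 7 − 4 = 3

3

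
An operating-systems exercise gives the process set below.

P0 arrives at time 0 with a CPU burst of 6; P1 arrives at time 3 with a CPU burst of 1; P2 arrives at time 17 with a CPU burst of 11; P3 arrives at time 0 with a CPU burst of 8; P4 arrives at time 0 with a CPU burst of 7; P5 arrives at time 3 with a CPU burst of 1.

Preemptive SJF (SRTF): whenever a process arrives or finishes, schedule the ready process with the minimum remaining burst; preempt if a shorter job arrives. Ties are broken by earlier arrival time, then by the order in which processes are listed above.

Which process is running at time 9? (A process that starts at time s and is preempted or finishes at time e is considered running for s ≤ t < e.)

Timeline: | P0 0-3 | P1 3-4 | P5 4-5 | P0 5-8 | P4 8-15 | P3 15-23 | P2 23-34 |
Completion: P0=8  P1=4  P2=34  P3=23  P4=15  P5=5
Turnaround (C−A): P0=8  P1=1  P2=17  P3=23  P4=15  P5=2

P4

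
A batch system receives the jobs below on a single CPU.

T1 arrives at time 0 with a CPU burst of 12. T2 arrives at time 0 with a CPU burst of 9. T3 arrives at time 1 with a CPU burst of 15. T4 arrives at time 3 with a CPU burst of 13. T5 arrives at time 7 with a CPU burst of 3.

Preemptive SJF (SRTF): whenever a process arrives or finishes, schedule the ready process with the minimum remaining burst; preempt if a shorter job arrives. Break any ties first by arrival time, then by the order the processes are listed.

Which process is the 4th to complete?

T4

Gantt: | T2 0-9 | T5 9-12 | T1 12-24 | T4 24-37 | T3 37-52 |
Completion: T1=24  T2=9  T3=52  T4=37  T5=12
Turnaround (C−A): T1=24  T2=9  T3=51  T4=34  T5=5
Finish order: T2 → T5 → T1 → T4 → T3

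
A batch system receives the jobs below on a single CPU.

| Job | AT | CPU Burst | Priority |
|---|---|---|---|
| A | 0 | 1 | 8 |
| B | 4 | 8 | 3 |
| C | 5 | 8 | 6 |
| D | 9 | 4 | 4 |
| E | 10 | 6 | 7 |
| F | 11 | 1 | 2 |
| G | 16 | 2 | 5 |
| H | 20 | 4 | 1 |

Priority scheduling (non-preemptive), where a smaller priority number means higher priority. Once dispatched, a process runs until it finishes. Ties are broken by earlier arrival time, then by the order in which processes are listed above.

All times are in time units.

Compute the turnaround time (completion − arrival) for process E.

Gantt: | A 0-1 | idle 1-4 | B 4-12 | F 12-13 | D 13-17 | G 17-19 | C 19-27 | H 27-31 | E 31-37 |
Completion: A=1  B=12  C=27  D=17  E=37  F=13  G=19  H=31
Turnaround(E) = completion − arrival = 37 − 10 = 27

27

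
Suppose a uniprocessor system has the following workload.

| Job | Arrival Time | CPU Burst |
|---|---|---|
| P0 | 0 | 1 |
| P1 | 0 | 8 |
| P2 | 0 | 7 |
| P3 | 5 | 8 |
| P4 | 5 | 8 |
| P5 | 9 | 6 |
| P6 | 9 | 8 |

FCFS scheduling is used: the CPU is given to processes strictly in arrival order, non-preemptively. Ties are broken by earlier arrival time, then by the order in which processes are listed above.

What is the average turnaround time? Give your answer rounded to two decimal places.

Gantt: | P0 0-1 | P1 1-9 | P2 9-16 | P3 16-24 | P4 24-32 | P5 32-38 | P6 38-46 |
Completion: P0=1  P1=9  P2=16  P3=24  P4=32  P5=38  P6=46
Turnaround times: P0=1, P1=9, P2=16, P3=19, P4=27, P5=29, P6=37
Average turnaround = (1+9+16+19+27+29+37) / 7 = 138/7 = 19.71

19.71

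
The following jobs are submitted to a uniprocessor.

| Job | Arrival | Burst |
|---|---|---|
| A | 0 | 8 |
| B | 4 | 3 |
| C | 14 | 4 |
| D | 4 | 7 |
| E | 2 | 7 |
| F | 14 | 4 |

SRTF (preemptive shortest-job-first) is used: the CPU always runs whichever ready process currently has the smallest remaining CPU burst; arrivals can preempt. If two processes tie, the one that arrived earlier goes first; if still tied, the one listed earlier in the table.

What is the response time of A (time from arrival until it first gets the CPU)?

0

Gantt: | A 0-4 | B 4-7 | A 7-11 | E 11-18 | C 18-22 | F 22-26 | D 26-33 |
Completion: A=11  B=7  C=22  D=33  E=18  F=26
Turnaround (C−A): A=11  B=3  C=8  D=29  E=16  F=12
Response(A) = first start − arrival = 0 − 0 = 0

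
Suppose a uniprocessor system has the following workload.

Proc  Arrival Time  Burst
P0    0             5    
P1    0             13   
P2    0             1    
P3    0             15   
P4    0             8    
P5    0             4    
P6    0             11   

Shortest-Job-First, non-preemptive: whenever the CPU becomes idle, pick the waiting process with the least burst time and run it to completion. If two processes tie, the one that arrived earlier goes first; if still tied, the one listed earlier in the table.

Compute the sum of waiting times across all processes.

105

Timeline: | P2 0-1 | P5 1-5 | P0 5-10 | P4 10-18 | P6 18-29 | P1 29-42 | P3 42-57 |
Completion: P0=10  P1=42  P2=1  P3=57  P4=18  P5=5  P6=29
Turnaround (C−A): P0=10  P1=42  P2=1  P3=57  P4=18  P5=5  P6=29
Waiting = turnaround − burst: P0=5, P1=29, P2=0, P3=42, P4=10, P5=1, P6=18
Total waiting = 5 + 29 + 0 + 42 + 10 + 1 + 18 = 105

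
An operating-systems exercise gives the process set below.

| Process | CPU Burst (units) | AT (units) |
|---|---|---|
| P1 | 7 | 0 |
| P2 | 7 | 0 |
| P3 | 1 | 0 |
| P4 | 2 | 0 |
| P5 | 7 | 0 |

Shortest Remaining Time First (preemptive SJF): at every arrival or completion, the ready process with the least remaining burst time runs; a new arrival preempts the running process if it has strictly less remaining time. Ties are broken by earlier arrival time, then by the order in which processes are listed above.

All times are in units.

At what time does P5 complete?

Gantt: | P3 0-1 | P4 1-3 | P1 3-10 | P2 10-17 | P5 17-24 |
Completion: P1=10  P2=17  P3=1  P4=3  P5=24

24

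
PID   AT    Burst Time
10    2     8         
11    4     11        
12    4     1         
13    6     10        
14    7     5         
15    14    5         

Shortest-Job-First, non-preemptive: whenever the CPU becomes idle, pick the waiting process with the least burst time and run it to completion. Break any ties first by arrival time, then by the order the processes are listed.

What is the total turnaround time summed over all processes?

Timeline: | idle 0-2 | 10 2-10 | 12 10-11 | 14 11-16 | 15 16-21 | 13 21-31 | 11 31-42 |
Completion: 10=10  11=42  12=11  13=31  14=16  15=21
Turnaround (C−A): 10=8  11=38  12=7  13=25  14=9  15=7
Turnaround = completion − arrival: 10=8, 11=38, 12=7, 13=25, 14=9, 15=7
Total turnaround = 8 + 38 + 7 + 25 + 9 + 7 = 94

94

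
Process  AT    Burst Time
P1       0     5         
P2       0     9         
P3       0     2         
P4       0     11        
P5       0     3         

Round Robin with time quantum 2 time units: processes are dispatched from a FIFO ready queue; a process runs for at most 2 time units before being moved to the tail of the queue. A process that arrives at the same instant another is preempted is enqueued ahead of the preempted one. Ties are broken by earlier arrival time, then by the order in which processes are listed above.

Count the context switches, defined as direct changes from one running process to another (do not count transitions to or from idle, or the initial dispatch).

Gantt: | P1 0-2 | P2 2-4 | P3 4-6 | P4 6-8 | P5 8-10 | P1 10-12 | P2 12-14 | P4 14-16 | P5 16-17 | P1 17-18 | P2 18-20 | P4 20-22 | P2 22-24 | P4 24-26 | P2 26-27 | P4 27-30 |
Completion: P1=18  P2=27  P3=6  P4=30  P5=17

15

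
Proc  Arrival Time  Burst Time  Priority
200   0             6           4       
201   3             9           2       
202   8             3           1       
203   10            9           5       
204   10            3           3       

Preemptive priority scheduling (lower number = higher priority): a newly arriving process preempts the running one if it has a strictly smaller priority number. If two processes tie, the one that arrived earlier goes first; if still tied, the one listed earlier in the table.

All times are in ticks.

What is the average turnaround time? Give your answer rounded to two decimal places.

12.80

Timeline: | 200 0-3 | 201 3-8 | 202 8-11 | 201 11-15 | 204 15-18 | 200 18-21 | 203 21-30 |
Completion: 200=21  201=15  202=11  203=30  204=18
Turnaround (C−A): 200=21  201=12  202=3  203=20  204=8
Turnaround times: 200=21, 201=12, 202=3, 203=20, 204=8
Average turnaround = (21+12+3+20+8) / 5 = 64/5 = 12.80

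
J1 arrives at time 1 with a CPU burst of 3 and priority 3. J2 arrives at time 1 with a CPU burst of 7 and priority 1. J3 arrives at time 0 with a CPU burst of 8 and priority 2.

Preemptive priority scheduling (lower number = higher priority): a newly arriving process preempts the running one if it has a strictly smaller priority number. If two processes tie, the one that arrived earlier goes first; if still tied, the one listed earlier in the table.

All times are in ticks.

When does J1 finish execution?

18

Schedule: | J3 0-1 | J2 1-8 | J3 8-15 | J1 15-18 |
Completion: J1=18  J2=8  J3=15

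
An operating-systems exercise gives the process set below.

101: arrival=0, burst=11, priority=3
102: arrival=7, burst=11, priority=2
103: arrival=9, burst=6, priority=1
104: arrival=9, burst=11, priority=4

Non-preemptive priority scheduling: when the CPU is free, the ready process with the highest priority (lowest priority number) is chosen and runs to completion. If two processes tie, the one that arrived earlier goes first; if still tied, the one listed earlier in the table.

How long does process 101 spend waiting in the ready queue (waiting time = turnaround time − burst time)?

0

Timeline: | 101 0-11 | 103 11-17 | 102 17-28 | 104 28-39 |
Completion: 101=11  102=28  103=17  104=39
Turnaround (C−A): 101=11  102=21  103=8  104=30
Waiting(101) = turnaround − burst = 11 − 11 = 0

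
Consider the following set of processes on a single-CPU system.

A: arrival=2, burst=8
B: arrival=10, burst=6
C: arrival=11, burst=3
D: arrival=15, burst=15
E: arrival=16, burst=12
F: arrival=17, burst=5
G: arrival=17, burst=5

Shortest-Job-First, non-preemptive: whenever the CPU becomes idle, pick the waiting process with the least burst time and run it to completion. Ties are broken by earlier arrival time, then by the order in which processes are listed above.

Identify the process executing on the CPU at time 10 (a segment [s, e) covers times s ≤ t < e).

B

Timeline: | idle 0-2 | A 2-10 | B 10-16 | C 16-19 | F 19-24 | G 24-29 | E 29-41 | D 41-56 |
Completion: A=10  B=16  C=19  D=56  E=41  F=24  G=29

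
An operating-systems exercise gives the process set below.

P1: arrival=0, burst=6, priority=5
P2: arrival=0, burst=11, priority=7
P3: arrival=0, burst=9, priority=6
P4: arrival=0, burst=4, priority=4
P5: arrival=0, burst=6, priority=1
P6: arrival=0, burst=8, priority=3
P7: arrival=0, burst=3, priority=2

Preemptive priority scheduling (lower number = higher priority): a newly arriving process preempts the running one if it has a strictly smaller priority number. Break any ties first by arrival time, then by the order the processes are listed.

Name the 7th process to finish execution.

P2

Gantt: | P5 0-6 | P7 6-9 | P6 9-17 | P4 17-21 | P1 21-27 | P3 27-36 | P2 36-47 |
Completion: P1=27  P2=47  P3=36  P4=21  P5=6  P6=17  P7=9
Finish order: P5 → P7 → P6 → P4 → P1 → P3 → P2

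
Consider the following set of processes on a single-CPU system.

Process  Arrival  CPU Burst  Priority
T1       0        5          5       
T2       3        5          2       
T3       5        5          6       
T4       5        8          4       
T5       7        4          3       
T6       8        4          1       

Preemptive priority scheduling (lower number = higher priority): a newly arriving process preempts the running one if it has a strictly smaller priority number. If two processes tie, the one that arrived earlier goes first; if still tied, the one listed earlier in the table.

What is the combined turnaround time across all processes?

89

Gantt: | T1 0-3 | T2 3-8 | T6 8-12 | T5 12-16 | T4 16-24 | T1 24-26 | T3 26-31 |
Completion: T1=26  T2=8  T3=31  T4=24  T5=16  T6=12
Turnaround (C−A): T1=26  T2=5  T3=26  T4=19  T5=9  T6=4
Turnaround = completion − arrival: T1=26, T2=5, T3=26, T4=19, T5=9, T6=4
Total turnaround = 26 + 5 + 26 + 19 + 9 + 4 = 89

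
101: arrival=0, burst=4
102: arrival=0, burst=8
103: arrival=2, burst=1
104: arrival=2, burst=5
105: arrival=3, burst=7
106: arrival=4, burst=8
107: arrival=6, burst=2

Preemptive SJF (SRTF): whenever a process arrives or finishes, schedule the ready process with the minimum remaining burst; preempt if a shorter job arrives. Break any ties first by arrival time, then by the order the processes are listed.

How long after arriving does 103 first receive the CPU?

Schedule: | 101 0-2 | 103 2-3 | 101 3-5 | 104 5-6 | 107 6-8 | 104 8-12 | 105 12-19 | 102 19-27 | 106 27-35 |
Completion: 101=5  102=27  103=3  104=12  105=19  106=35  107=8
Response(103) = first start − arrival = 2 − 2 = 0

0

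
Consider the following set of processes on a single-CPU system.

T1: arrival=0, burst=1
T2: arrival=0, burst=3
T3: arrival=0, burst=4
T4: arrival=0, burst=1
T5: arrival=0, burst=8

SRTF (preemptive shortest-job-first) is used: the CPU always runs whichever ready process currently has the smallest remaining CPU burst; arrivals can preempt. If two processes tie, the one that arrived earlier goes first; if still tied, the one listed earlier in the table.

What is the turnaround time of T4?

2

Timeline: | T1 0-1 | T4 1-2 | T2 2-5 | T3 5-9 | T5 9-17 |
Completion: T1=1  T2=5  T3=9  T4=2  T5=17
Turnaround (C−A): T1=1  T2=5  T3=9  T4=2  T5=17
Turnaround(T4) = completion − arrival = 2 − 0 = 2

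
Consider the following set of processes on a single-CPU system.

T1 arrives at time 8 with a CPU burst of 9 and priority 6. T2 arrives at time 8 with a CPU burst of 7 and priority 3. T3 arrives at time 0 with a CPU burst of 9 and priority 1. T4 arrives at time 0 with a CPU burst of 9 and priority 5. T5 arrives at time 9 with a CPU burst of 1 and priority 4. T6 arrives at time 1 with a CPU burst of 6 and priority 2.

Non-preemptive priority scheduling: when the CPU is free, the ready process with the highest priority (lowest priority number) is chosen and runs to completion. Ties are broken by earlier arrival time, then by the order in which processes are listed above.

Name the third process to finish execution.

Timeline: | T3 0-9 | T6 9-15 | T2 15-22 | T5 22-23 | T4 23-32 | T1 32-41 |
Completion: T1=41  T2=22  T3=9  T4=32  T5=23  T6=15
Finish order: T3 → T6 → T2 → T5 → T4 → T1

T2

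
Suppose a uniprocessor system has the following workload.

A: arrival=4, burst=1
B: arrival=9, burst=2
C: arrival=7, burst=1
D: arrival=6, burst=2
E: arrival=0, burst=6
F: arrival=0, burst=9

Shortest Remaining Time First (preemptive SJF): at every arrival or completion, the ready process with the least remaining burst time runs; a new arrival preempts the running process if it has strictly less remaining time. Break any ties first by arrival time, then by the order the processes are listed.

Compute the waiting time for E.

Timeline: | E 0-4 | A 4-5 | E 5-7 | C 7-8 | D 8-10 | B 10-12 | F 12-21 |
Completion: A=5  B=12  C=8  D=10  E=7  F=21
Waiting(E) = turnaround − burst = 7 − 6 = 1

1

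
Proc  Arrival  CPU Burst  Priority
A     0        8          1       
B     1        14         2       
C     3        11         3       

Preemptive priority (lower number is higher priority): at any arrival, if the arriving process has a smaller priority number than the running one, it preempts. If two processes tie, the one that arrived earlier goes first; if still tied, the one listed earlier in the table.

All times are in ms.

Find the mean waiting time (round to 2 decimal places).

Timeline: | A 0-8 | B 8-22 | C 22-33 |
Completion: A=8  B=22  C=33
Turnaround (C−A): A=8  B=21  C=30
Waiting times: A=0, B=7, C=19
Average waiting = (0+7+19) / 3 = 26/3 = 8.67

8.67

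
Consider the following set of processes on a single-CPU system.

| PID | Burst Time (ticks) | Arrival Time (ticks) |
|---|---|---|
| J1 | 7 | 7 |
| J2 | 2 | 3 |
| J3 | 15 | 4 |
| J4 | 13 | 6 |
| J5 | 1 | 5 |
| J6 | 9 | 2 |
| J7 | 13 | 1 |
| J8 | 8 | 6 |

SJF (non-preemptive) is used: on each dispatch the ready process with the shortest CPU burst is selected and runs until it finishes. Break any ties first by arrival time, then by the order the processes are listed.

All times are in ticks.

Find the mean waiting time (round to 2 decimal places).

20.50

Schedule: | idle 0-1 | J7 1-14 | J5 14-15 | J2 15-17 | J1 17-24 | J8 24-32 | J6 32-41 | J4 41-54 | J3 54-69 |
Completion: J1=24  J2=17  J3=69  J4=54  J5=15  J6=41  J7=14  J8=32
Turnaround (C−A): J1=17  J2=14  J3=65  J4=48  J5=10  J6=39  J7=13  J8=26
Waiting times: J1=10, J2=12, J3=50, J4=35, J5=9, J6=30, J7=0, J8=18
Average waiting = (10+12+50+35+9+30+0+18) / 8 = 164/8 = 20.50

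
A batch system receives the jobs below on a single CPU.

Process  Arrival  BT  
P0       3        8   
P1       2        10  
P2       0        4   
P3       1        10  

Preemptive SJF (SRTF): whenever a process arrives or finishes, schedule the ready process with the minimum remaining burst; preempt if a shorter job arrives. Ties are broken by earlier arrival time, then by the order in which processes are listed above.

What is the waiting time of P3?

Timeline: | P2 0-4 | P0 4-12 | P3 12-22 | P1 22-32 |
Completion: P0=12  P1=32  P2=4  P3=22
Turnaround (C−A): P0=9  P1=30  P2=4  P3=21
Waiting(P3) = turnaround − burst = 21 − 10 = 11

11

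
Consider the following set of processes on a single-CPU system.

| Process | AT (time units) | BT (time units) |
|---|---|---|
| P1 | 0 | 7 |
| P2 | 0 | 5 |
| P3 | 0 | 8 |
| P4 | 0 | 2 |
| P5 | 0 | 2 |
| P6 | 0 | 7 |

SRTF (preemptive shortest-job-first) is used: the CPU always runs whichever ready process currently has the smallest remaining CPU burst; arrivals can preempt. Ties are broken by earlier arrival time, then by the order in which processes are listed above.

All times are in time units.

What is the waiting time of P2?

4

Schedule: | P4 0-2 | P5 2-4 | P2 4-9 | P1 9-16 | P6 16-23 | P3 23-31 |
Completion: P1=16  P2=9  P3=31  P4=2  P5=4  P6=23
Turnaround (C−A): P1=16  P2=9  P3=31  P4=2  P5=4  P6=23
Waiting(P2) = turnaround − burst = 9 − 5 = 4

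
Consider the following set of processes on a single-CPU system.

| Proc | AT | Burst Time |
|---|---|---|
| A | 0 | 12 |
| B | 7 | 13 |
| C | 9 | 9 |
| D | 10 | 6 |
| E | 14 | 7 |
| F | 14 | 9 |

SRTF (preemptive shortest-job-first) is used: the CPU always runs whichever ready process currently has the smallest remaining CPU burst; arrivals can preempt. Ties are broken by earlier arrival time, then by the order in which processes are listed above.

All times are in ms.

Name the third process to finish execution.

E

Timeline: | A 0-12 | D 12-18 | E 18-25 | C 25-34 | F 34-43 | B 43-56 |
Completion: A=12  B=56  C=34  D=18  E=25  F=43
Finish order: A → D → E → C → F → B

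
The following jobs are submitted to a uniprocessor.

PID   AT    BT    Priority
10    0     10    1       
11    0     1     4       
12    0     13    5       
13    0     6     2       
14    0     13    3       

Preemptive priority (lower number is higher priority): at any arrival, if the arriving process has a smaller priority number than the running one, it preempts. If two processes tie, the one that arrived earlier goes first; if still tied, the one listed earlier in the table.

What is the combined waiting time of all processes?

Timeline: | 10 0-10 | 13 10-16 | 14 16-29 | 11 29-30 | 12 30-43 |
Completion: 10=10  11=30  12=43  13=16  14=29
Turnaround (C−A): 10=10  11=30  12=43  13=16  14=29
Waiting = turnaround − burst: 10=0, 11=29, 12=30, 13=10, 14=16
Total waiting = 0 + 29 + 30 + 10 + 16 = 85

85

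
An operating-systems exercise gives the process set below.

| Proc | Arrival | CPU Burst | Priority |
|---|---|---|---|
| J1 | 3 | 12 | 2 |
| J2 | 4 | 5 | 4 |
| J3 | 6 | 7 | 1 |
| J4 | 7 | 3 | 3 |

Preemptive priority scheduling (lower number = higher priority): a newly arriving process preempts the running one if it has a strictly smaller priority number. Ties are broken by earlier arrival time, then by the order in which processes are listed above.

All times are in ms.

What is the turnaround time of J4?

Schedule: | idle 0-3 | J1 3-6 | J3 6-13 | J1 13-22 | J4 22-25 | J2 25-30 |
Completion: J1=22  J2=30  J3=13  J4=25
Turnaround (C−A): J1=19  J2=26  J3=7  J4=18
Turnaround(J4) = completion − arrival = 25 − 7 = 18

18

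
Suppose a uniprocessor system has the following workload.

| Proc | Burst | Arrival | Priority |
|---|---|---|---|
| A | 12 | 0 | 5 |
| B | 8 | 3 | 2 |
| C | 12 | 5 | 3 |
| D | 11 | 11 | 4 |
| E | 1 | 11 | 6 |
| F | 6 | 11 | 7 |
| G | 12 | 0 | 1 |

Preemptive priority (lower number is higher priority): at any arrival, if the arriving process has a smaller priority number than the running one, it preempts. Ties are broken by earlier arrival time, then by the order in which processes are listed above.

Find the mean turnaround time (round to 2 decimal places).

34.14

Timeline: | G 0-12 | B 12-20 | C 20-32 | D 32-43 | A 43-55 | E 55-56 | F 56-62 |
Completion: A=55  B=20  C=32  D=43  E=56  F=62  G=12
Turnaround (C−A): A=55  B=17  C=27  D=32  E=45  F=51  G=12
Turnaround times: A=55, B=17, C=27, D=32, E=45, F=51, G=12
Average turnaround = (55+17+27+32+45+51+12) / 7 = 239/7 = 34.14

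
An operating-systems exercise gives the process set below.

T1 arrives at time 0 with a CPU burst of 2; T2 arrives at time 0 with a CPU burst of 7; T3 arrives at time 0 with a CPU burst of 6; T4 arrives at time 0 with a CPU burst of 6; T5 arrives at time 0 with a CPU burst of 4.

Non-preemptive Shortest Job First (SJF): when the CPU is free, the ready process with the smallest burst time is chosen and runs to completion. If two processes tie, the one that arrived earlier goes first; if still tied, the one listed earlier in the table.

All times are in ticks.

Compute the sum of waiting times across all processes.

Schedule: | T1 0-2 | T5 2-6 | T3 6-12 | T4 12-18 | T2 18-25 |
Completion: T1=2  T2=25  T3=12  T4=18  T5=6
Turnaround (C−A): T1=2  T2=25  T3=12  T4=18  T5=6
Waiting = turnaround − burst: T1=0, T2=18, T3=6, T4=12, T5=2
Total waiting = 0 + 18 + 6 + 12 + 2 = 38

38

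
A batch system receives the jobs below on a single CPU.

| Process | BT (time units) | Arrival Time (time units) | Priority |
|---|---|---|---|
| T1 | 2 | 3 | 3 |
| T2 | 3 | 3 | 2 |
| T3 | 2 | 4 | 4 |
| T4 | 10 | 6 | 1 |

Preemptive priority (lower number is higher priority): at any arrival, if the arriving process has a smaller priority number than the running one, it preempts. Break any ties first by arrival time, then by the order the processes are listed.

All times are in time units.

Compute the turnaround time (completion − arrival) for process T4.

Gantt: | idle 0-3 | T2 3-6 | T4 6-16 | T1 16-18 | T3 18-20 |
Completion: T1=18  T2=6  T3=20  T4=16
Turnaround (C−A): T1=15  T2=3  T3=16  T4=10
Turnaround(T4) = completion − arrival = 16 − 6 = 10

10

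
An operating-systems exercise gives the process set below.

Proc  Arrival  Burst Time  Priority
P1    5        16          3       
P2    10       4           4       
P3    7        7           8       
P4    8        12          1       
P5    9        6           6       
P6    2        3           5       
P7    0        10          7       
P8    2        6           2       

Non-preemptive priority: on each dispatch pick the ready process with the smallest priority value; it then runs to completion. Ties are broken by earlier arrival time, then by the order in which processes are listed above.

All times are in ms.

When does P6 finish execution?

51

Timeline: | P7 0-10 | P4 10-22 | P8 22-28 | P1 28-44 | P2 44-48 | P6 48-51 | P5 51-57 | P3 57-64 |
Completion: P1=44  P2=48  P3=64  P4=22  P5=57  P6=51  P7=10  P8=28
Turnaround (C−A): P1=39  P2=38  P3=57  P4=14  P5=48  P6=49  P7=10  P8=26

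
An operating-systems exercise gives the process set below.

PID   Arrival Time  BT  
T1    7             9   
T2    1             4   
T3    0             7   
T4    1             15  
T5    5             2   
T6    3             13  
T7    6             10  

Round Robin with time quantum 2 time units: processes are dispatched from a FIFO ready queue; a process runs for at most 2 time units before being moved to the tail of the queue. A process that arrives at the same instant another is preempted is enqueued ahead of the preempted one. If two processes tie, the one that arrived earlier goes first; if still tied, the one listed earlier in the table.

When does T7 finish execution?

51

Gantt: | T3 0-2 | T2 2-4 | T4 4-6 | T3 6-8 | T6 8-10 | T2 10-12 | T5 12-14 | T7 14-16 | T4 16-18 | T1 18-20 | T3 20-22 | T6 22-24 | T7 24-26 | T4 26-28 | T1 28-30 | T3 30-31 | T6 31-33 | T7 33-35 | T4 35-37 | T1 37-39 | T6 39-41 | T7 41-43 | T4 43-45 | T1 45-47 | T6 47-49 | T7 49-51 | T4 51-53 | T1 53-54 | T6 54-56 | T4 56-58 | T6 58-59 | T4 59-60 |
Completion: T1=54  T2=12  T3=31  T4=60  T5=14  T6=59  T7=51
Turnaround (C−A): T1=47  T2=11  T3=31  T4=59  T5=9  T6=56  T7=45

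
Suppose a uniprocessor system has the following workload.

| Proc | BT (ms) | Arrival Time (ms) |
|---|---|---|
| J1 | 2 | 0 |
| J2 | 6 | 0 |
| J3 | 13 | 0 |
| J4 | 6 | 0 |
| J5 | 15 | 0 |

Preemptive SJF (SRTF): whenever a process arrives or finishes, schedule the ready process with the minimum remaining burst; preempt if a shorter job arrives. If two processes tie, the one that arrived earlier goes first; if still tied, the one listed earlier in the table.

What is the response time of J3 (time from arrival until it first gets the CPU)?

14

Schedule: | J1 0-2 | J2 2-8 | J4 8-14 | J3 14-27 | J5 27-42 |
Completion: J1=2  J2=8  J3=27  J4=14  J5=42
Response(J3) = first start − arrival = 14 − 0 = 14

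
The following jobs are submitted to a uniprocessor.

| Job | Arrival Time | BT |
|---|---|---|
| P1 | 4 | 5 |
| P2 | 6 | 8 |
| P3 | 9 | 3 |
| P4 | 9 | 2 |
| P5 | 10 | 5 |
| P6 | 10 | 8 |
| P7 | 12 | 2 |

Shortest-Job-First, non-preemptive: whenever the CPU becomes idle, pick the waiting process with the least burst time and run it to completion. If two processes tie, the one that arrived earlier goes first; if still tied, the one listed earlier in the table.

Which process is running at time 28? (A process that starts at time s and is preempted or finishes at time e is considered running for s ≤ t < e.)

Timeline: | idle 0-4 | P1 4-9 | P4 9-11 | P3 11-14 | P7 14-16 | P5 16-21 | P2 21-29 | P6 29-37 |
Completion: P1=9  P2=29  P3=14  P4=11  P5=21  P6=37  P7=16
Turnaround (C−A): P1=5  P2=23  P3=5  P4=2  P5=11  P6=27  P7=4

P2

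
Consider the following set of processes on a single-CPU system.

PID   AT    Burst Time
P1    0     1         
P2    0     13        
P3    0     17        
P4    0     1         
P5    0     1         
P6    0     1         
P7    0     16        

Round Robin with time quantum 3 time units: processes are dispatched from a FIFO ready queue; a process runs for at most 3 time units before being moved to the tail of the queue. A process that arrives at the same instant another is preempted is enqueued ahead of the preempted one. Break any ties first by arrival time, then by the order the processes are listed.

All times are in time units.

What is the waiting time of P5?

8

Schedule: | P1 0-1 | P2 1-4 | P3 4-7 | P4 7-8 | P5 8-9 | P6 9-10 | P7 10-13 | P2 13-16 | P3 16-19 | P7 19-22 | P2 22-25 | P3 25-28 | P7 28-31 | P2 31-34 | P3 34-37 | P7 37-40 | P2 40-41 | P3 41-44 | P7 44-47 | P3 47-49 | P7 49-50 |
Completion: P1=1  P2=41  P3=49  P4=8  P5=9  P6=10  P7=50
Turnaround (C−A): P1=1  P2=41  P3=49  P4=8  P5=9  P6=10  P7=50
Waiting(P5) = turnaround − burst = 9 − 1 = 8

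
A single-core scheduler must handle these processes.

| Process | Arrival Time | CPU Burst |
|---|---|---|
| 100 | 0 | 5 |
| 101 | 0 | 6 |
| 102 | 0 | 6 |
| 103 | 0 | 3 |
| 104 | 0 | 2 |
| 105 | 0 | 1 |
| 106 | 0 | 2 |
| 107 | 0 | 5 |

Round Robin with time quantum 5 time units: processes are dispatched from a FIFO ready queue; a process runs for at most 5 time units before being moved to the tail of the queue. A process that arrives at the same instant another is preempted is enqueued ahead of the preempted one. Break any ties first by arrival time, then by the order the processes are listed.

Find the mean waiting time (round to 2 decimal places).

Timeline: | 100 0-5 | 101 5-10 | 102 10-15 | 103 15-18 | 104 18-20 | 105 20-21 | 106 21-23 | 107 23-28 | 101 28-29 | 102 29-30 |
Completion: 100=5  101=29  102=30  103=18  104=20  105=21  106=23  107=28
Waiting times: 100=0, 101=23, 102=24, 103=15, 104=18, 105=20, 106=21, 107=23
Average waiting = (0+23+24+15+18+20+21+23) / 8 = 144/8 = 18.00

18.00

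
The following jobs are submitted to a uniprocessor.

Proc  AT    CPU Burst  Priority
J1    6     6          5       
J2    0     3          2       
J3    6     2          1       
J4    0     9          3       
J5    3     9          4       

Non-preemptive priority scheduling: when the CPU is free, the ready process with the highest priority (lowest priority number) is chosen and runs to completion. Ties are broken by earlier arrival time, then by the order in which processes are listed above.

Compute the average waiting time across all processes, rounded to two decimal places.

7.40

Timeline: | J2 0-3 | J4 3-12 | J3 12-14 | J5 14-23 | J1 23-29 |
Completion: J1=29  J2=3  J3=14  J4=12  J5=23
Turnaround (C−A): J1=23  J2=3  J3=8  J4=12  J5=20
Waiting times: J1=17, J2=0, J3=6, J4=3, J5=11
Average waiting = (17+0+6+3+11) / 5 = 37/5 = 7.40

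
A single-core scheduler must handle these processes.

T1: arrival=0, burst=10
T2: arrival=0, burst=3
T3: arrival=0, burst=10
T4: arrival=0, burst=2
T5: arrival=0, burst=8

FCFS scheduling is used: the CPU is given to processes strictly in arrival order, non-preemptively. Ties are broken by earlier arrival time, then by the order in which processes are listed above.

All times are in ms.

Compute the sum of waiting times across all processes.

71

Schedule: | T1 0-10 | T2 10-13 | T3 13-23 | T4 23-25 | T5 25-33 |
Completion: T1=10  T2=13  T3=23  T4=25  T5=33
Waiting = turnaround − burst: T1=0, T2=10, T3=13, T4=23, T5=25
Total waiting = 0 + 10 + 13 + 23 + 25 = 71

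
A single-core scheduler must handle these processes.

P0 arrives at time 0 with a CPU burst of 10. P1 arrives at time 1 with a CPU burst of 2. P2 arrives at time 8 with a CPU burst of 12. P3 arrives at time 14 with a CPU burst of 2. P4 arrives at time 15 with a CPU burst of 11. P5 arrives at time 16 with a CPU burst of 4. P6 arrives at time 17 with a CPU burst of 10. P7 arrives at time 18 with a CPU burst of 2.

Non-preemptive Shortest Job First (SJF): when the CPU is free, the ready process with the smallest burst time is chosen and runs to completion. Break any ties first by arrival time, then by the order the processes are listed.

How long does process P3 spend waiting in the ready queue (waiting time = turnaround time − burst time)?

Schedule: | P0 0-10 | P1 10-12 | P2 12-24 | P3 24-26 | P7 26-28 | P5 28-32 | P6 32-42 | P4 42-53 |
Completion: P0=10  P1=12  P2=24  P3=26  P4=53  P5=32  P6=42  P7=28
Turnaround (C−A): P0=10  P1=11  P2=16  P3=12  P4=38  P5=16  P6=25  P7=10
Waiting(P3) = turnaround − burst = 12 − 2 = 10

10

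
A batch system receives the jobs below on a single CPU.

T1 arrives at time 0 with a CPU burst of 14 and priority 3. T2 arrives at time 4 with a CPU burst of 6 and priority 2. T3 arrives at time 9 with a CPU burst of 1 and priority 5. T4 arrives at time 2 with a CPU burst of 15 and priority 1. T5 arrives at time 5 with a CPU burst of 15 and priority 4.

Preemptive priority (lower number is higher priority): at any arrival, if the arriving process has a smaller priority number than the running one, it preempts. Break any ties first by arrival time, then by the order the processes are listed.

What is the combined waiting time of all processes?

Timeline: | T1 0-2 | T4 2-17 | T2 17-23 | T1 23-35 | T5 35-50 | T3 50-51 |
Completion: T1=35  T2=23  T3=51  T4=17  T5=50
Waiting = turnaround − burst: T1=21, T2=13, T3=41, T4=0, T5=30
Total waiting = 21 + 13 + 41 + 0 + 30 = 105

105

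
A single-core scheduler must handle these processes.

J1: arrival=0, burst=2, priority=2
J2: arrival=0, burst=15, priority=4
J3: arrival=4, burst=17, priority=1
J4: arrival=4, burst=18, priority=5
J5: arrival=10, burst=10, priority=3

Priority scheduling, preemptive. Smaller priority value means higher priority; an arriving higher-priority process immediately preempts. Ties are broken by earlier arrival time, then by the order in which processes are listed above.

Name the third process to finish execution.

J5

Schedule: | J1 0-2 | J2 2-4 | J3 4-21 | J5 21-31 | J2 31-44 | J4 44-62 |
Completion: J1=2  J2=44  J3=21  J4=62  J5=31
Turnaround (C−A): J1=2  J2=44  J3=17  J4=58  J5=21
Finish order: J1 → J3 → J5 → J2 → J4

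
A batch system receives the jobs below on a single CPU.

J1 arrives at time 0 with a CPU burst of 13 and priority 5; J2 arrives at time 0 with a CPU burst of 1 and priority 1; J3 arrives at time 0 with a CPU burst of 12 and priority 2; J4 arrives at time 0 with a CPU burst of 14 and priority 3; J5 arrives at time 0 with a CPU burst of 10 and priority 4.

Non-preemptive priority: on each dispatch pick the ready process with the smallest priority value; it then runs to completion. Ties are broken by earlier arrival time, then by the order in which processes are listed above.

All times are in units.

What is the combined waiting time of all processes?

78

Timeline: | J2 0-1 | J3 1-13 | J4 13-27 | J5 27-37 | J1 37-50 |
Completion: J1=50  J2=1  J3=13  J4=27  J5=37
Turnaround (C−A): J1=50  J2=1  J3=13  J4=27  J5=37
Waiting = turnaround − burst: J1=37, J2=0, J3=1, J4=13, J5=27
Total waiting = 37 + 0 + 1 + 13 + 27 = 78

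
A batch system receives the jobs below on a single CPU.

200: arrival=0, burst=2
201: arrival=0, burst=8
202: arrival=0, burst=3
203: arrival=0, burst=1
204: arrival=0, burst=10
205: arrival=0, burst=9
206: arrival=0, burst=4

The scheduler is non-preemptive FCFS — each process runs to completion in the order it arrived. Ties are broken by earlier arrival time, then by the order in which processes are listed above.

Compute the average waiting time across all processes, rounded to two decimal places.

Gantt: | 200 0-2 | 201 2-10 | 202 10-13 | 203 13-14 | 204 14-24 | 205 24-33 | 206 33-37 |
Completion: 200=2  201=10  202=13  203=14  204=24  205=33  206=37
Turnaround (C−A): 200=2  201=10  202=13  203=14  204=24  205=33  206=37
Waiting times: 200=0, 201=2, 202=10, 203=13, 204=14, 205=24, 206=33
Average waiting = (0+2+10+13+14+24+33) / 7 = 96/7 = 13.71

13.71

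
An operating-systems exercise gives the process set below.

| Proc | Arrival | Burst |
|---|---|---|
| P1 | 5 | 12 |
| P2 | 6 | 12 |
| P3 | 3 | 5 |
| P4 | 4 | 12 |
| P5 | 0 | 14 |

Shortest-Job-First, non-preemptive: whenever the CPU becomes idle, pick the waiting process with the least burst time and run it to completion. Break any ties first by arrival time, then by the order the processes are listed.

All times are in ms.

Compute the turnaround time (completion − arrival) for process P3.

16

Gantt: | P5 0-14 | P3 14-19 | P4 19-31 | P1 31-43 | P2 43-55 |
Completion: P1=43  P2=55  P3=19  P4=31  P5=14
Turnaround (C−A): P1=38  P2=49  P3=16  P4=27  P5=14
Turnaround(P3) = completion − arrival = 19 − 3 = 16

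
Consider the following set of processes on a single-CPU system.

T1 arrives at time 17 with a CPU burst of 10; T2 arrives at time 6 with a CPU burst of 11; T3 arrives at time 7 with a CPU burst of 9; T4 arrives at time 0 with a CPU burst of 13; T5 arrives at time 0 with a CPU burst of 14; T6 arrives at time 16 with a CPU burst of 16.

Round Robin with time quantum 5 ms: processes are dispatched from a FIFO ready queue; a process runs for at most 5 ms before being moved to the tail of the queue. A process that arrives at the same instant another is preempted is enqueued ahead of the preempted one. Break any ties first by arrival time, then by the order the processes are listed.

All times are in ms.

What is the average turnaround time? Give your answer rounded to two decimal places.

50.17

Timeline: | T4 0-5 | T5 5-10 | T4 10-15 | T2 15-20 | T3 20-25 | T5 25-30 | T4 30-33 | T6 33-38 | T1 38-43 | T2 43-48 | T3 48-52 | T5 52-56 | T6 56-61 | T1 61-66 | T2 66-67 | T6 67-73 |
Completion: T1=66  T2=67  T3=52  T4=33  T5=56  T6=73
Turnaround (C−A): T1=49  T2=61  T3=45  T4=33  T5=56  T6=57
Turnaround times: T1=49, T2=61, T3=45, T4=33, T5=56, T6=57
Average turnaround = (49+61+45+33+56+57) / 6 = 301/6 = 50.17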